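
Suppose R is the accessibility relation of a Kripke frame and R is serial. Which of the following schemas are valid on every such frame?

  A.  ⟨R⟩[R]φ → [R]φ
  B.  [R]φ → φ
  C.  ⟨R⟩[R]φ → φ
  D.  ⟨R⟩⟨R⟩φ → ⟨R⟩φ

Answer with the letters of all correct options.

(A) ⟨R⟩[R]φ → [R]φ is the dual of axiom 5; it is valid on a frame exactly when R is euclidean. Such an R need not be euclidean, so not valid.
(B) axiom T: valid iff R is reflexive. Such an R need not be reflexive — not valid.
(C) ⟨R⟩[R]φ → φ is the dual of axiom B, which corresponds to symmetry. Such an R need not be symmetric — not valid.
(D) ⟨R⟩⟨R⟩φ → ⟨R⟩φ is the dual of axiom 4, which corresponds to transitivity. Such an R need not be transitive — not valid.

none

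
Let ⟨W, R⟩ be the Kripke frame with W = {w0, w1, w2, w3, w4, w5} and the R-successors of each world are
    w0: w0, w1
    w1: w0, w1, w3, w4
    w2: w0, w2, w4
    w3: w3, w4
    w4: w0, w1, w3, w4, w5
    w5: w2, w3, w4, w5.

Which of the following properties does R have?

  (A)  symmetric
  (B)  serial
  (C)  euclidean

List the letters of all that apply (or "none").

(A) not symmetric: w1 R w3 but not w3 R w1.
(B) serial: every world has an R-successor.
(C) not euclidean: w1 R w0 and w1 R w3 but not w0 R w3.

B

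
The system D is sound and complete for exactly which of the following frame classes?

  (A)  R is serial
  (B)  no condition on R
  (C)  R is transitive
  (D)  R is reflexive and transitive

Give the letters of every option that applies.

A

(A) D is sound and complete for exactly this class.
(B) this class determines K, not D.
(C) this class determines K4, not D.
(D) this class determines S4, not D.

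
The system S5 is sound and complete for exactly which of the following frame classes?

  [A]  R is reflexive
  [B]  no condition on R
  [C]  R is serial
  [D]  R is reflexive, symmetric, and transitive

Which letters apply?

(A) this class determines T (= KT), not S5.
(B) this class determines K, not S5.
(C) this class determines D, not S5.
(D) S5 is sound and complete for exactly this class.

D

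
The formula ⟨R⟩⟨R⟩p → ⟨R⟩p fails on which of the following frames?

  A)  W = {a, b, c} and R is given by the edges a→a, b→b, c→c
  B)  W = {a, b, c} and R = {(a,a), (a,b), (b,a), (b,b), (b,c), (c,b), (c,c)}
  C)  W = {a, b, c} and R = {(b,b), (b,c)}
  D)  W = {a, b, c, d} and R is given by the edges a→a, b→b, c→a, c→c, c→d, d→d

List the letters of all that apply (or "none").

B

The schema ⟨R⟩⟨R⟩p → ⟨R⟩p is the dual of axiom 4; it is valid on a frame iff R is transitive.
(A) R is transitive (R is closed under composition), so the schema is valid here.
(B) R is not transitive (a R b and b R c but not a R c), so the schema fails here.
(C) R is transitive (R is closed under composition), so the schema is valid here.
(D) R is transitive (R is closed under composition), so the schema is valid here.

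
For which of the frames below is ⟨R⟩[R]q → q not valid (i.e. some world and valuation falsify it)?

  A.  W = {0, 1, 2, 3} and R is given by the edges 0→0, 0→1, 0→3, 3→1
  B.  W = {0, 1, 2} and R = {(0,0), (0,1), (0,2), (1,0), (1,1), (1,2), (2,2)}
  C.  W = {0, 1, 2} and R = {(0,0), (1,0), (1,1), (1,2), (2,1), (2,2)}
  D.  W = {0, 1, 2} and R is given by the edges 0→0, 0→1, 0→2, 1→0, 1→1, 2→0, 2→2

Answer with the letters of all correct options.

The schema ⟨R⟩[R]q → q is the dual of axiom B; it is valid on a frame iff R is symmetric.
(A) R is not symmetric (0 R 1 but not 1 R 0), so the schema fails here.
(B) R is not symmetric (0 R 2 but not 2 R 0), so the schema fails here.
(C) R is not symmetric (1 R 0 but not 0 R 1), so the schema fails here.
(D) R is symmetric (every R-edge is matched by its reverse), so the schema is valid here.

A, B, C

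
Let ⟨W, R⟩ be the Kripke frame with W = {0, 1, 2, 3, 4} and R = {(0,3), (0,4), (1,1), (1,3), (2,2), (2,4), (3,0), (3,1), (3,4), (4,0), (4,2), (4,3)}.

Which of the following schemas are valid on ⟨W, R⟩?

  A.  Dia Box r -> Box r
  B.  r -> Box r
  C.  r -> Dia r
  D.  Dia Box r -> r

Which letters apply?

D

R is not reflexive: not 0 R 0.
R is symmetric: every R-edge is matched by its reverse.
R is not euclidean: 3 R 0 and 3 R 1 but not 0 R 1.
R is not a subset of the identity: 0 R 3 with 0 ≠ 3.
(A) Dia Box r -> Box r is the dual of axiom 5, which corresponds to the euclidean property. R is not euclidean — not valid.
(B) r -> Box r is equivalent to ◇p→p; it holds exactly when R ⊆ identity. Here R ⊄ identity — not valid.
(C) r -> Dia r is the dual of axiom T; it is valid on a frame exactly when R is reflexive. R is not reflexive, so not valid.
(D) the dual of axiom B: valid iff R is symmetric. R is symmetric — valid.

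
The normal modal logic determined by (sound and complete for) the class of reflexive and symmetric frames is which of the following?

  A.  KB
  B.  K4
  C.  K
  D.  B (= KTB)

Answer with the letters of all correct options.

D

(A) KB is determined by the class of symmetric frames.
(B) K4 is determined by the class of transitive frames.
(C) K is determined by the class of arbitrary frames.
(D) B (= KTB) is determined by exactly this class.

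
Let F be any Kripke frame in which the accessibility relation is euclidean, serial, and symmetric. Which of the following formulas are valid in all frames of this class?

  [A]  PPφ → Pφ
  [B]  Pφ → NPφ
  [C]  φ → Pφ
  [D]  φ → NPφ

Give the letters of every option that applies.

Serial, symmetric and euclidean together give transitive (from symmetry + euclidean) and then reflexive; the relation is an equivalence.
(A) PPφ → Pφ is the dual of axiom 4, which corresponds to transitivity. Every such R is transitive — valid.
(B) Pφ → NPφ is axiom 5; it is valid on a frame exactly when R is euclidean. Every such R is euclidean, so valid.
(C) φ → Pφ is the dual of axiom T, which corresponds to reflexivity. Every such R is reflexive — valid.
(D) φ → NPφ is axiom B; it is valid on a frame exactly when R is symmetric. Every such R is symmetric, so valid.

A, B, C, D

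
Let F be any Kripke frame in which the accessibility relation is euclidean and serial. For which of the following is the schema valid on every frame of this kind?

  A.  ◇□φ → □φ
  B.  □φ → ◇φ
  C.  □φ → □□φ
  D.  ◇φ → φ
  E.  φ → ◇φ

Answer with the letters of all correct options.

(A) ◇□φ → □φ is the dual of axiom 5; it is valid on a frame exactly when R is euclidean. Every such R is euclidean, so valid.
(B) axiom D: valid iff R is serial. Every such R is serial — valid.
(C) □φ → □□φ (axiom 4) characterises the transitive frames. Such an R need not be transitive — not valid.
(D) ◇φ → φ is valid only on frames where every R-edge is a self-loop. Such an R need not be a subset of the identity — not valid.
(E) the dual of axiom T: valid iff R is reflexive. Such an R need not be reflexive — not valid.

A, B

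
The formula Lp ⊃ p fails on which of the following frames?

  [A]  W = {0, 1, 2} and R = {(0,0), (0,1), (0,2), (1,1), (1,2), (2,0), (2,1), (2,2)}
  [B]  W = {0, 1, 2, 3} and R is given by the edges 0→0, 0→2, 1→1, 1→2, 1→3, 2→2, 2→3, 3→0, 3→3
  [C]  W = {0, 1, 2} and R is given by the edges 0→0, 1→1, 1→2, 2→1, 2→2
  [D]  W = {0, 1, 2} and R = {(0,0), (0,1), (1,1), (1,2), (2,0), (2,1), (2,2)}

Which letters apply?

none

The schema Lp ⊃ p is axiom T; it is valid on a frame iff R is reflexive.
(A) R is reflexive (each world relates to itself), so the schema is valid here.
(B) R is reflexive (each world relates to itself), so the schema is valid here.
(C) R is reflexive (each world relates to itself), so the schema is valid here.
(D) R is reflexive (each world relates to itself), so the schema is valid here.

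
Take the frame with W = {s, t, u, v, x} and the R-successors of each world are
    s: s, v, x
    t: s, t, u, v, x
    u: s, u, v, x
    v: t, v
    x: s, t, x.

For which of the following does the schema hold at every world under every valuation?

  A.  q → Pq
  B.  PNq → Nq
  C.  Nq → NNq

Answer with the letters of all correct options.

R is reflexive: each world relates to itself.
R is not transitive: s R v and v R t but not s R t.
R is not euclidean: s R v and s R s but not v R s.
(A) q → Pq is the dual of axiom T, which corresponds to reflexivity. R is reflexive — valid.
(B) the dual of axiom 5: valid iff R is euclidean. R is not euclidean — not valid.
(C) axiom 4: valid iff R is transitive. R is not transitive — not valid.

A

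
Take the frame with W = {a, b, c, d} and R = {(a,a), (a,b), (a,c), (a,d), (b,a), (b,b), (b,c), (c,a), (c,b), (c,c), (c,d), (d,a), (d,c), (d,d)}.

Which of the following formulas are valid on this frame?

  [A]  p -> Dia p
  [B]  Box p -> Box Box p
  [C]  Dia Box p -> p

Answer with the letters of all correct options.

A, C

R is reflexive: each world relates to itself.
R is symmetric: every R-edge is matched by its reverse.
R is not transitive: b R a and a R d but not b R d.
(A) p -> Dia p (the dual of axiom T) characterises the reflexive frames. R is reflexive — valid.
(B) Box p -> Box Box p is axiom 4, which corresponds to transitivity. R is not transitive — not valid.
(C) Dia Box p -> p is the dual of axiom B, which corresponds to symmetry. R is symmetric — valid.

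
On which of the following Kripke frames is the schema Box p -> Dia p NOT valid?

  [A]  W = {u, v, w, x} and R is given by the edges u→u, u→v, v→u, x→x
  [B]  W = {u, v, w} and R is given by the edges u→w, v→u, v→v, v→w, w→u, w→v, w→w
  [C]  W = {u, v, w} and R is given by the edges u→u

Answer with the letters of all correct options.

A, C

The schema Box p -> Dia p is axiom D; it is valid on a frame iff R is serial.
(A) R is not serial (w has no R-successor), so the schema fails here.
(B) R is serial (every world has an R-successor), so the schema is valid here.
(C) R is not serial (v has no R-successor), so the schema fails here.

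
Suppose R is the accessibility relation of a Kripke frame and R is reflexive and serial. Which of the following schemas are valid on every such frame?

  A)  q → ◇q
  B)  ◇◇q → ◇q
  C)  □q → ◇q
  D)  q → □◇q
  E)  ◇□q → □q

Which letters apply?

(A) q → ◇q is the dual of axiom T, which corresponds to reflexivity. Every such R is reflexive — valid.
(B) the dual of axiom 4: valid iff R is transitive. Such an R need not be transitive — not valid.
(C) □q → ◇q (axiom D) characterises the serial frames. Every such R is serial — valid.
(D) q → □◇q is axiom B, which corresponds to symmetry. Such an R need not be symmetric — not valid.
(E) ◇□q → □q is the dual of axiom 5, which corresponds to the euclidean property. Such an R need not be euclidean — not valid.

A, C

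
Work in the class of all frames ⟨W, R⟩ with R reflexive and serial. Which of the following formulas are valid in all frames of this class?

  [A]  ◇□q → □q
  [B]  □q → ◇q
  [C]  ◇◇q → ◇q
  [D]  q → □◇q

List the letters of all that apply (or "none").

B

(A) ◇□q → □q (the dual of axiom 5) characterises the euclidean frames. Such an R need not be euclidean — not valid.
(B) □q → ◇q is axiom D; it is valid on a frame exactly when R is serial. Every such R is serial, so valid.
(C) the dual of axiom 4: valid iff R is transitive. Such an R need not be transitive — not valid.
(D) q → □◇q (axiom B) characterises the symmetric frames. Such an R need not be symmetric — not valid.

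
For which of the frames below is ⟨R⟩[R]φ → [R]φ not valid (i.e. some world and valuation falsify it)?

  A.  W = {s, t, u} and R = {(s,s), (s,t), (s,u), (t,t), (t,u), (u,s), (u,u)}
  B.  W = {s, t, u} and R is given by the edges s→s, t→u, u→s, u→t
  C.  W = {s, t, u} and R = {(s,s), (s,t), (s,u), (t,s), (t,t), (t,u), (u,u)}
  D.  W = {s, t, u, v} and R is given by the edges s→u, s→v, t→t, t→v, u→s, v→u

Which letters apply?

The schema ⟨R⟩[R]φ → [R]φ is the dual of axiom 5; it is valid on a frame iff R is euclidean.
(A) R is not euclidean (s R t and s R s but not t R s), so the schema fails here.
(B) R is not euclidean (u R s and u R t but not s R t), so the schema fails here.
(C) R is not euclidean (s R u and s R s but not u R s), so the schema fails here.
(D) R is not euclidean (s R u and s R v but not u R v), so the schema fails here.

A, B, C, D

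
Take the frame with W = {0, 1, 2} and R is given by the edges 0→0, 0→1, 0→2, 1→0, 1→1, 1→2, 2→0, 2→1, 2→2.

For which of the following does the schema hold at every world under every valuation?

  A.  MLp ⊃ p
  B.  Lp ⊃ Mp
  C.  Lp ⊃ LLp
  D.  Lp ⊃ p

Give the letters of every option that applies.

R is reflexive: each world relates to itself.
R is symmetric: every R-edge is matched by its reverse.
R is transitive: R is closed under composition.
R is serial: every world has an R-successor.
(A) MLp ⊃ p (the dual of axiom B) characterises the symmetric frames. R is symmetric — valid.
(B) Lp ⊃ Mp is axiom D, which corresponds to seriality. R is serial — valid.
(C) Lp ⊃ LLp (axiom 4) characterises the transitive frames. R is transitive — valid.
(D) Lp ⊃ p is axiom T, which corresponds to reflexivity. R is reflexive — valid.

A, B, C, D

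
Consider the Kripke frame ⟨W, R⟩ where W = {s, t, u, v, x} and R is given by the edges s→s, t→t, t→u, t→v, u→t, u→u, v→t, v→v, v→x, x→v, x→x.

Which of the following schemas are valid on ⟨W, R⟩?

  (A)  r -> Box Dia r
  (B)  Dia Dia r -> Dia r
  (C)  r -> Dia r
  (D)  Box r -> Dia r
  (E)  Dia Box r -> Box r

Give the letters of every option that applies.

A, C, D

R is reflexive: each world relates to itself.
R is symmetric: every R-edge is matched by its reverse.
R is not transitive: t R v and v R x but not t R x.
R is not euclidean: t R u and t R v but not u R v.
R is serial: every world has an R-successor.
(A) r -> Box Dia r is axiom B, which corresponds to symmetry. R is symmetric — valid.
(B) Dia Dia r -> Dia r is the dual of axiom 4, which corresponds to transitivity. R is not transitive — not valid.
(C) the dual of axiom T: valid iff R is reflexive. R is reflexive — valid.
(D) axiom D: valid iff R is serial. R is serial — valid.
(E) the dual of axiom 5: valid iff R is euclidean. R is not euclidean — not valid.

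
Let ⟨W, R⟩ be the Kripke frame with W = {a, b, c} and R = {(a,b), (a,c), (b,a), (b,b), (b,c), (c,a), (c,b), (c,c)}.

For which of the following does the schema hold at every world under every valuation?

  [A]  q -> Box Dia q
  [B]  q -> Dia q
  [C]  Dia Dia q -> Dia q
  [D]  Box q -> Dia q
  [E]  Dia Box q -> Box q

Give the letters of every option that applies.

A, D

R is not reflexive: not a R a.
R is symmetric: every R-edge is matched by its reverse.
R is not transitive: a R b and b R a but not a R a.
R is not euclidean: b R a and b R a but not a R a.
R is serial: every world has an R-successor.
(A) q -> Box Dia q (axiom B) characterises the symmetric frames. R is symmetric — valid.
(B) q -> Dia q is the dual of axiom T, which corresponds to reflexivity. R is not reflexive — not valid.
(C) Dia Dia q -> Dia q (the dual of axiom 4) characterises the transitive frames. R is not transitive — not valid.
(D) Box q -> Dia q is axiom D; it is valid on a frame exactly when R is serial. R is serial, so valid.
(E) the dual of axiom 5: valid iff R is euclidean. R is not euclidean — not valid.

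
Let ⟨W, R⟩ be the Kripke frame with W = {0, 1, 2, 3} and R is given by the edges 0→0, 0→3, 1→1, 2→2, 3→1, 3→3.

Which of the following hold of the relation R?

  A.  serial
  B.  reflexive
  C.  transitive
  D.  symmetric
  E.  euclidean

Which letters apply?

(A) serial: every world has an R-successor.
(B) reflexive: each world relates to itself.
(C) not transitive: 0 R 3 and 3 R 1 but not 0 R 1.
(D) not symmetric: 0 R 3 but not 3 R 0.
(E) not euclidean: 0 R 3 and 0 R 0 but not 3 R 0.

A, B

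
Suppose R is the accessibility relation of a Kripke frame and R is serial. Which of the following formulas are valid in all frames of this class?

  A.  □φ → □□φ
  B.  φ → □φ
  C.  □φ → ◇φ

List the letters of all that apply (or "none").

(A) axiom 4: valid iff R is transitive. Such an R need not be transitive — not valid.
(B) φ → □φ is equivalent to ◇p→p; it holds exactly when R ⊆ identity. Such an R need not be a subset of the identity — not valid.
(C) □φ → ◇φ is axiom D; it is valid on a frame exactly when R is serial. Every such R is serial, so valid.

C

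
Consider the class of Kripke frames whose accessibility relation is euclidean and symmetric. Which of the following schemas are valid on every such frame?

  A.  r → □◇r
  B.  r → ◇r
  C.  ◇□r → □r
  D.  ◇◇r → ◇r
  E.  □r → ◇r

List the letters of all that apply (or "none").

A symmetric euclidean relation is transitive (uRv and vRw give vRu by symmetry, then uRw by the euclidean condition, applied at v).
(A) r → □◇r is axiom B; it is valid on a frame exactly when R is symmetric. Every such R is symmetric, so valid.
(B) the dual of axiom T: valid iff R is reflexive. Such an R need not be reflexive — not valid.
(C) ◇□r → □r (the dual of axiom 5) characterises the euclidean frames. Every such R is euclidean — valid.
(D) ◇◇r → ◇r is the dual of axiom 4, which corresponds to transitivity. Every such R is transitive — valid.
(E) □r → ◇r (axiom D) characterises the serial frames. Such an R need not be serial — not valid.

A, C, D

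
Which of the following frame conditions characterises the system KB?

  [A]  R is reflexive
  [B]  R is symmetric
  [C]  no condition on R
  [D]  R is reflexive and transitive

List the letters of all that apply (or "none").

(A) this class determines T (= KT), not KB.
(B) KB is sound and complete for exactly this class.
(C) this class determines K, not KB.
(D) this class determines S4, not KB.

B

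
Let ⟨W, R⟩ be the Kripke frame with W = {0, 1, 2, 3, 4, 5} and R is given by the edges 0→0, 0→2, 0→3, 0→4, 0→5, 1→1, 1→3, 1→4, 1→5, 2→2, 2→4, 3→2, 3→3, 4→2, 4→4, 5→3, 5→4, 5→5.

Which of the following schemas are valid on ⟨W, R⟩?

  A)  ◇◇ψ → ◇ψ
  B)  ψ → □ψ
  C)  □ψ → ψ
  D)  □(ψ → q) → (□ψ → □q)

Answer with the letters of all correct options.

R is reflexive: each world relates to itself.
R is not transitive: 1 R 3 and 3 R 2 but not 1 R 2.
R is not a subset of the identity: 0 R 2 with 0 ≠ 2.
(A) ◇◇ψ → ◇ψ (the dual of axiom 4) characterises the transitive frames. R is not transitive — not valid.
(B) ψ → □ψ is equivalent to ◇p→p; it holds exactly when R ⊆ identity. Here R ⊄ identity — not valid.
(C) axiom T: valid iff R is reflexive. R is reflexive — valid.
(D) □(ψ → q) → (□ψ → □q) is axiom K, valid on every Kripke frame — valid.

C, D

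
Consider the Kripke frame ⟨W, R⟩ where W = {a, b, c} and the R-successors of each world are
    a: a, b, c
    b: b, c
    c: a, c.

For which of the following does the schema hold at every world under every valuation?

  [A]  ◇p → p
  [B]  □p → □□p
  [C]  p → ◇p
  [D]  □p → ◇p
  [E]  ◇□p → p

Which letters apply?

R is reflexive: each world relates to itself.
R is not symmetric: a R b but not b R a.
R is not transitive: b R c and c R a but not b R a.
R is serial: every world has an R-successor.
R is not a subset of the identity: a R b with a ≠ b.
(A) ◇p → p is the converse of T; it holds exactly when R ⊆ identity. Here R ⊄ identity — not valid.
(B) axiom 4: valid iff R is transitive. R is not transitive — not valid.
(C) p → ◇p (the dual of axiom T) characterises the reflexive frames. R is reflexive — valid.
(D) axiom D: valid iff R is serial. R is serial — valid.
(E) ◇□p → p is the dual of axiom B, which corresponds to symmetry. R is not symmetric — not valid.

C, D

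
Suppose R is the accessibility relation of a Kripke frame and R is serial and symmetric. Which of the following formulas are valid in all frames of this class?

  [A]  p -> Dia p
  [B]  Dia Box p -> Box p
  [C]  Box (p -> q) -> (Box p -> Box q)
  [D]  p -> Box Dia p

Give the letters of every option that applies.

C, D

(A) the dual of axiom T: valid iff R is reflexive. Such an R need not be reflexive — not valid.
(B) Dia Box p -> Box p is the dual of axiom 5; it is valid on a frame exactly when R is euclidean. Such an R need not be euclidean, so not valid.
(C) Box (p -> q) -> (Box p -> Box q) is the K axiom; it holds on all frames — valid.
(D) p -> Box Dia p is axiom B; it is valid on a frame exactly when R is symmetric. Every such R is symmetric, so valid.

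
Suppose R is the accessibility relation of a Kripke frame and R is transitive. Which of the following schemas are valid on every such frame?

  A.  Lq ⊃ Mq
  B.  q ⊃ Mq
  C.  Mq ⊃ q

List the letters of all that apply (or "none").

(A) axiom D: valid iff R is serial. Such an R need not be serial — not valid.
(B) q ⊃ Mq is the dual of axiom T; it is valid on a frame exactly when R is reflexive. Such an R need not be reflexive, so not valid.
(C) Mq ⊃ q is the converse of T; it holds exactly when R ⊆ identity. Such an R need not be a subset of the identity — not valid.

none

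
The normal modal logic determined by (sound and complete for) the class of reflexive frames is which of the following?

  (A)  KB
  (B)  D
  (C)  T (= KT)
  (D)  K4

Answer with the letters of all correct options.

(A) KB is determined by the class of symmetric frames.
(B) D is determined by the class of serial frames.
(C) T (= KT) is determined by exactly this class.
(D) K4 is determined by the class of transitive frames.

C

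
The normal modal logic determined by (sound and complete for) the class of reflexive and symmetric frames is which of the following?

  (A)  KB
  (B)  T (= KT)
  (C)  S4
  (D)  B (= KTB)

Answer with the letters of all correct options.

D

(A) KB is determined by the class of symmetric frames.
(B) T (= KT) is determined by the class of reflexive frames.
(C) S4 is determined by the class of reflexive and transitive frames.
(D) B (= KTB) is determined by exactly this class.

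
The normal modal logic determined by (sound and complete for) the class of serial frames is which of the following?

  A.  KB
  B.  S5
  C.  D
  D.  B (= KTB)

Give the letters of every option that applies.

C

(A) KB is determined by the class of symmetric frames.
(B) S5 is determined by the class of reflexive, symmetric, and transitive frames.
(C) D is determined by exactly this class.
(D) B (= KTB) is determined by the class of reflexive and symmetric frames.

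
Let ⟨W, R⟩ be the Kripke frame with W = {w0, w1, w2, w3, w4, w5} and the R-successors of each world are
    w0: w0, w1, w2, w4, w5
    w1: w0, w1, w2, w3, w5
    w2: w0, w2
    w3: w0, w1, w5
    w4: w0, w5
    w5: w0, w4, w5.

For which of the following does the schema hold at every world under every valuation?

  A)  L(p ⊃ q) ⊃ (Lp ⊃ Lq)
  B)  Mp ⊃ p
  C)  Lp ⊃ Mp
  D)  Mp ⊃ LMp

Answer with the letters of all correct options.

R is not euclidean: w0 R w1 and w0 R w4 but not w1 R w4.
R is serial: every world has an R-successor.
R is not a subset of the identity: w0 R w1 with w0 ≠ w1.
(A) L(p ⊃ q) ⊃ (Lp ⊃ Lq) is the K axiom; it holds on all frames — valid.
(B) Mp ⊃ p is the converse of T; it holds exactly when R ⊆ identity. Here R ⊄ identity — not valid.
(C) Lp ⊃ Mp is axiom D, which corresponds to seriality. R is serial — valid.
(D) Mp ⊃ LMp is axiom 5, which corresponds to the euclidean property. R is not euclidean — not valid.

A, C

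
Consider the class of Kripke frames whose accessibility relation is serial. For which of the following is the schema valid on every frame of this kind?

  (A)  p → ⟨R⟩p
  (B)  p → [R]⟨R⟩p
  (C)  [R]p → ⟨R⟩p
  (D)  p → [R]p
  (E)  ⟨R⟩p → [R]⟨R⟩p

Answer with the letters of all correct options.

(A) p → ⟨R⟩p is the dual of axiom T, which corresponds to reflexivity. Such an R need not be reflexive — not valid.
(B) axiom B: valid iff R is symmetric. Such an R need not be symmetric — not valid.
(C) axiom D: valid iff R is serial. Every such R is serial — valid.
(D) p → [R]p is equivalent to ◇p→p; it holds exactly when R ⊆ identity. Such an R need not be a subset of the identity — not valid.
(E) axiom 5: valid iff R is euclidean. Such an R need not be euclidean — not valid.

C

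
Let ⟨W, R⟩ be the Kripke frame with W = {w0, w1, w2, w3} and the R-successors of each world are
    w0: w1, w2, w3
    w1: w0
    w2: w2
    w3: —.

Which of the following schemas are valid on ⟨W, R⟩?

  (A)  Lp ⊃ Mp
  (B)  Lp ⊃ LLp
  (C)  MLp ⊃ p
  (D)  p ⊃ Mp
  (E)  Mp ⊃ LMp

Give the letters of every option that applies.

R is not reflexive: not w0 R w0.
R is not symmetric: w0 R w2 but not w2 R w0.
R is not transitive: w0 R w1 and w1 R w0 but not w0 R w0.
R is not euclidean: w0 R w1 and w0 R w2 but not w1 R w2.
R is not serial: w3 has no R-successor.
(A) axiom D: valid iff R is serial. R is not serial — not valid.
(B) Lp ⊃ LLp is axiom 4; it is valid on a frame exactly when R is transitive. R is not transitive, so not valid.
(C) MLp ⊃ p (the dual of axiom B) characterises the symmetric frames. R is not symmetric — not valid.
(D) p ⊃ Mp is the dual of axiom T, which corresponds to reflexivity. R is not reflexive — not valid.
(E) axiom 5: valid iff R is euclidean. R is not euclidean — not valid.

none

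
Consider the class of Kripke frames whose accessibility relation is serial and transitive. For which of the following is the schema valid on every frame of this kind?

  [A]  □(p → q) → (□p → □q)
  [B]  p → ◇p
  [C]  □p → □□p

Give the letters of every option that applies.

A, C

(A) □(p → q) → (□p → □q) is axiom K, valid on every Kripke frame — valid.
(B) p → ◇p is the dual of axiom T, which corresponds to reflexivity. Such an R need not be reflexive — not valid.
(C) axiom 4: valid iff R is transitive. Every such R is transitive — valid.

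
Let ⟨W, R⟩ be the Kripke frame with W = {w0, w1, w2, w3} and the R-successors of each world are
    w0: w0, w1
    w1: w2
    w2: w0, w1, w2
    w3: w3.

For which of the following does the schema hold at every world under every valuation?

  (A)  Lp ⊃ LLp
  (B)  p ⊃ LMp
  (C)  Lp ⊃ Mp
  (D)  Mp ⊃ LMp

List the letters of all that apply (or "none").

C

R is not symmetric: w0 R w1 but not w1 R w0.
R is not transitive: w0 R w1 and w1 R w2 but not w0 R w2.
R is not euclidean: w0 R w1 and w0 R w0 but not w1 R w0.
R is serial: every world has an R-successor.
(A) Lp ⊃ LLp is axiom 4, which corresponds to transitivity. R is not transitive — not valid.
(B) p ⊃ LMp is axiom B; it is valid on a frame exactly when R is symmetric. R is not symmetric, so not valid.
(C) Lp ⊃ Mp (axiom D) characterises the serial frames. R is serial — valid.
(D) Mp ⊃ LMp is axiom 5; it is valid on a frame exactly when R is euclidean. R is not euclidean, so not valid.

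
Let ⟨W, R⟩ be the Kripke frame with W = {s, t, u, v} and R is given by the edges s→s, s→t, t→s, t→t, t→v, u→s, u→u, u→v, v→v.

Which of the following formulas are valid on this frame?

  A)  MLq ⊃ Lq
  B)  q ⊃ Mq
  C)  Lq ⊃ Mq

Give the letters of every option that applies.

B, C

R is reflexive: each world relates to itself.
R is not euclidean: t R s and t R v but not s R v.
R is serial: every world has an R-successor.
(A) MLq ⊃ Lq is the dual of axiom 5, which corresponds to the euclidean property. R is not euclidean — not valid.
(B) q ⊃ Mq is the dual of axiom T; it is valid on a frame exactly when R is reflexive. R is reflexive, so valid.
(C) axiom D: valid iff R is serial. R is serial — valid.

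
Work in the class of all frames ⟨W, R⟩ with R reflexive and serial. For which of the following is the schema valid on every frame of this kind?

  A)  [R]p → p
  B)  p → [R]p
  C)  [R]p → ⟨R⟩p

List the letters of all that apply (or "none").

A, C

(A) [R]p → p (axiom T) characterises the reflexive frames. Every such R is reflexive — valid.
(B) p → [R]p is equivalent to ◇p→p; it holds exactly when R ⊆ identity. Such an R need not be a subset of the identity — not valid.
(C) [R]p → ⟨R⟩p (axiom D) characterises the serial frames. Every such R is serial — valid.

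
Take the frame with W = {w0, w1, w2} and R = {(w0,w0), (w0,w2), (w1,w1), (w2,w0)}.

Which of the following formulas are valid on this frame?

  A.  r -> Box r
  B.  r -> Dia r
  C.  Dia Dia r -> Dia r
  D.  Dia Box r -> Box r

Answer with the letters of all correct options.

none

R is not reflexive: not w2 R w2.
R is not transitive: w2 R w0 and w0 R w2 but not w2 R w2.
R is not euclidean: w0 R w2 and w0 R w2 but not w2 R w2.
R is not a subset of the identity: w0 R w2 with w0 ≠ w2.
(A) r -> Box r is valid only on frames where every R-edge is a self-loop. Here R ⊄ identity — not valid.
(B) the dual of axiom T: valid iff R is reflexive. R is not reflexive — not valid.
(C) Dia Dia r -> Dia r is the dual of axiom 4; it is valid on a frame exactly when R is transitive. R is not transitive, so not valid.
(D) Dia Box r -> Box r is the dual of axiom 5, which corresponds to the euclidean property. R is not euclidean — not valid.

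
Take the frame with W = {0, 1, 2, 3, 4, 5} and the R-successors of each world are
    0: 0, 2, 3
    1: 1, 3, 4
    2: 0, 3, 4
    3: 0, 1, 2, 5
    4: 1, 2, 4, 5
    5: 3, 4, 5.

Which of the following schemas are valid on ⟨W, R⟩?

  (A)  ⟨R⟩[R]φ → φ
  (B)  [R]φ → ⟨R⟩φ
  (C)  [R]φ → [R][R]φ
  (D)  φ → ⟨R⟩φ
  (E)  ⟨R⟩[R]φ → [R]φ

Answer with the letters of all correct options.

A, B

R is not reflexive: not 2 R 2.
R is symmetric: every R-edge is matched by its reverse.
R is not transitive: 0 R 2 and 2 R 4 but not 0 R 4.
R is not euclidean: 1 R 3 and 1 R 4 but not 3 R 4.
R is serial: every world has an R-successor.
(A) ⟨R⟩[R]φ → φ is the dual of axiom B, which corresponds to symmetry. R is symmetric — valid.
(B) [R]φ → ⟨R⟩φ is axiom D, which corresponds to seriality. R is serial — valid.
(C) [R]φ → [R][R]φ is axiom 4; it is valid on a frame exactly when R is transitive. R is not transitive, so not valid.
(D) φ → ⟨R⟩φ (the dual of axiom T) characterises the reflexive frames. R is not reflexive — not valid.
(E) ⟨R⟩[R]φ → [R]φ is the dual of axiom 5; it is valid on a frame exactly when R is euclidean. R is not euclidean, so not valid.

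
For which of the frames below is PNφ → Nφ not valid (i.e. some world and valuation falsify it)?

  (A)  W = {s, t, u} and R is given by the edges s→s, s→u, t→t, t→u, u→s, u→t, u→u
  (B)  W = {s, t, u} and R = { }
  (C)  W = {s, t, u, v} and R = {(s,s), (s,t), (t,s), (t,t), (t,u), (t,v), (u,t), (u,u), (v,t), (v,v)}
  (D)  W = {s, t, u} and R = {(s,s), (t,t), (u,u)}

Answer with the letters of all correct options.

A, C

The schema PNφ → Nφ is the dual of axiom 5; it is valid on a frame iff R is euclidean.
(A) R is not euclidean (u R s and u R t but not s R t), so the schema fails here.
(B) R is euclidean (any two R-successors of the same world are R-related), so the schema is valid here.
(C) R is not euclidean (t R s and t R u but not s R u), so the schema fails here.
(D) R is euclidean (any two R-successors of the same world are R-related), so the schema is valid here.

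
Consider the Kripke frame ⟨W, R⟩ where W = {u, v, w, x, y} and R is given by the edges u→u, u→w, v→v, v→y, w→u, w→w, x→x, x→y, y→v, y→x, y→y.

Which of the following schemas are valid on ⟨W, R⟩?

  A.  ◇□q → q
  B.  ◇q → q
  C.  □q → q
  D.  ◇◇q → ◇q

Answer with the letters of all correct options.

R is reflexive: each world relates to itself.
R is symmetric: every R-edge is matched by its reverse.
R is not transitive: v R y and y R x but not v R x.
R is not a subset of the identity: u R w with u ≠ w.
(A) ◇□q → q (the dual of axiom B) characterises the symmetric frames. R is symmetric — valid.
(B) ◇q → q is the converse of T; it holds exactly when R ⊆ identity. Here R ⊄ identity — not valid.
(C) □q → q is axiom T; it is valid on a frame exactly when R is reflexive. R is reflexive, so valid.
(D) the dual of axiom 4: valid iff R is transitive. R is not transitive — not valid.

A, C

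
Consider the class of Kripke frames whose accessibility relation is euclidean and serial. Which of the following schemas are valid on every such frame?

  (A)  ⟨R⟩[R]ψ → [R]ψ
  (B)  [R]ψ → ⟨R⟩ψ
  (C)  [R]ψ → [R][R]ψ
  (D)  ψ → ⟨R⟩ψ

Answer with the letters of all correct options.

A, B

(A) ⟨R⟩[R]ψ → [R]ψ is the dual of axiom 5; it is valid on a frame exactly when R is euclidean. Every such R is euclidean, so valid.
(B) axiom D: valid iff R is serial. Every such R is serial — valid.
(C) [R]ψ → [R][R]ψ (axiom 4) characterises the transitive frames. Such an R need not be transitive — not valid.
(D) ψ → ⟨R⟩ψ (the dual of axiom T) characterises the reflexive frames. Such an R need not be reflexive — not valid.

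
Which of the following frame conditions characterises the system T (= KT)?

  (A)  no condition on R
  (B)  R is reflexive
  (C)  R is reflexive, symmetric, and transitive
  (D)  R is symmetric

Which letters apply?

B

(A) this class determines K, not T (= KT).
(B) T (= KT) is sound and complete for exactly this class.
(C) this class determines S5, not T (= KT).
(D) this class determines KB, not T (= KT).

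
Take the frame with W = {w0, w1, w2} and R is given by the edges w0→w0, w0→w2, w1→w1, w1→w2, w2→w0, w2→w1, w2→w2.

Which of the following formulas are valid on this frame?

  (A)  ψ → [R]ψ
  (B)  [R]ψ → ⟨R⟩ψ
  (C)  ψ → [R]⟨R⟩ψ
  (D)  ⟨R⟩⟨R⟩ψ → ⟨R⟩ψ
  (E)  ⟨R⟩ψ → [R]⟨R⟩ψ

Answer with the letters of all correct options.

B, C

R is symmetric: every R-edge is matched by its reverse.
R is not transitive: w0 R w2 and w2 R w1 but not w0 R w1.
R is not euclidean: w2 R w0 and w2 R w1 but not w0 R w1.
R is serial: every world has an R-successor.
R is not a subset of the identity: w0 R w2 with w0 ≠ w2.
(A) ψ → [R]ψ (equivalent to ◇p→p) corresponds to R being a subset of the identity. Here R ⊄ identity, so not valid.
(B) [R]ψ → ⟨R⟩ψ (axiom D) characterises the serial frames. R is serial — valid.
(C) ψ → [R]⟨R⟩ψ is axiom B; it is valid on a frame exactly when R is symmetric. R is symmetric, so valid.
(D) ⟨R⟩⟨R⟩ψ → ⟨R⟩ψ is the dual of axiom 4; it is valid on a frame exactly when R is transitive. R is not transitive, so not valid.
(E) axiom 5: valid iff R is euclidean. R is not euclidean — not valid.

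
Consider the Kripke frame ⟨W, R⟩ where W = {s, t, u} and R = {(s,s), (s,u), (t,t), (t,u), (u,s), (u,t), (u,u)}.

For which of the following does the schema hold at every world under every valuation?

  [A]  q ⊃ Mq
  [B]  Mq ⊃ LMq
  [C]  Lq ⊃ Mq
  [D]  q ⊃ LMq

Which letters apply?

R is reflexive: each world relates to itself.
R is symmetric: every R-edge is matched by its reverse.
R is not euclidean: u R s and u R t but not s R t.
R is serial: every world has an R-successor.
(A) q ⊃ Mq is the dual of axiom T, which corresponds to reflexivity. R is reflexive — valid.
(B) Mq ⊃ LMq is axiom 5, which corresponds to the euclidean property. R is not euclidean — not valid.
(C) axiom D: valid iff R is serial. R is serial — valid.
(D) axiom B: valid iff R is symmetric. R is symmetric — valid.

A, C, D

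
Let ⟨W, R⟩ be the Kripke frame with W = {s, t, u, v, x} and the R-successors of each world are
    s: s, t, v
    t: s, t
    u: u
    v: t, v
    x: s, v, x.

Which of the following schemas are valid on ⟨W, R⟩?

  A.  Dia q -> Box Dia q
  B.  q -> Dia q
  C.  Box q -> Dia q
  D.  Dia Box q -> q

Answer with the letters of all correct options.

B, C

R is reflexive: each world relates to itself.
R is not symmetric: s R v but not v R s.
R is not euclidean: s R t and s R v but not t R v.
R is serial: every world has an R-successor.
(A) Dia q -> Box Dia q is axiom 5, which corresponds to the euclidean property. R is not euclidean — not valid.
(B) q -> Dia q (the dual of axiom T) characterises the reflexive frames. R is reflexive — valid.
(C) axiom D: valid iff R is serial. R is serial — valid.
(D) Dia Box q -> q is the dual of axiom B; it is valid on a frame exactly when R is symmetric. R is not symmetric, so not valid.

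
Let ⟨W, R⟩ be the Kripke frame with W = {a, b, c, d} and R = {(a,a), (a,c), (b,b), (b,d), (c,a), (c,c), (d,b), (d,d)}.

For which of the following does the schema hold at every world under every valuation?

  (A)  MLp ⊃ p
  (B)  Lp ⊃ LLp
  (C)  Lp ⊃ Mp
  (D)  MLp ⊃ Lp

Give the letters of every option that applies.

A, B, C, D

R is symmetric: every R-edge is matched by its reverse.
R is transitive: R is closed under composition.
R is euclidean: any two R-successors of the same world are R-related.
R is serial: every world has an R-successor.
(A) the dual of axiom B: valid iff R is symmetric. R is symmetric — valid.
(B) Lp ⊃ LLp is axiom 4, which corresponds to transitivity. R is transitive — valid.
(C) Lp ⊃ Mp is axiom D; it is valid on a frame exactly when R is serial. R is serial, so valid.
(D) the dual of axiom 5: valid iff R is euclidean. R is euclidean — valid.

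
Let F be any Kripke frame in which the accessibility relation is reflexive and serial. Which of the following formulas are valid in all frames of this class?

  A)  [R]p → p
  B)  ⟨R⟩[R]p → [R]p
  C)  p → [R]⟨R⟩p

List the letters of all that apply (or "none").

(A) [R]p → p is axiom T; it is valid on a frame exactly when R is reflexive. Every such R is reflexive, so valid.
(B) the dual of axiom 5: valid iff R is euclidean. Such an R need not be euclidean — not valid.
(C) p → [R]⟨R⟩p is axiom B; it is valid on a frame exactly when R is symmetric. Such an R need not be symmetric, so not valid.

A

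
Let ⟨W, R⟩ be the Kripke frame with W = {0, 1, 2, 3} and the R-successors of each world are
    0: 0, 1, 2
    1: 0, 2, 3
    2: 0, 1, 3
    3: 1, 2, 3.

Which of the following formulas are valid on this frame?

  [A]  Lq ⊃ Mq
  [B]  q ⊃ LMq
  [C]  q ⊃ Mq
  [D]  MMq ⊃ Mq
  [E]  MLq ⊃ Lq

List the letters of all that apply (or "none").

A, B

R is not reflexive: not 1 R 1.
R is symmetric: every R-edge is matched by its reverse.
R is not transitive: 0 R 1 and 1 R 3 but not 0 R 3.
R is not euclidean: 1 R 0 and 1 R 3 but not 0 R 3.
R is serial: every world has an R-successor.
(A) Lq ⊃ Mq is axiom D; it is valid on a frame exactly when R is serial. R is serial, so valid.
(B) q ⊃ LMq (axiom B) characterises the symmetric frames. R is symmetric — valid.
(C) q ⊃ Mq (the dual of axiom T) characterises the reflexive frames. R is not reflexive — not valid.
(D) the dual of axiom 4: valid iff R is transitive. R is not transitive — not valid.
(E) MLq ⊃ Lq (the dual of axiom 5) characterises the euclidean frames. R is not euclidean — not valid.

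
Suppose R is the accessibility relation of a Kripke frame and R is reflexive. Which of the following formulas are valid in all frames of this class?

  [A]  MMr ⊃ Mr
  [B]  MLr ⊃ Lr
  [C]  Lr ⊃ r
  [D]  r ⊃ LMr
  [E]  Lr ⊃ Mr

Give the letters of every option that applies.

C, E

A reflexive relation is serial.
(A) the dual of axiom 4: valid iff R is transitive. Such an R need not be transitive — not valid.
(B) MLr ⊃ Lr is the dual of axiom 5, which corresponds to the euclidean property. Such an R need not be euclidean — not valid.
(C) Lr ⊃ r is axiom T, which corresponds to reflexivity. Every such R is reflexive — valid.
(D) r ⊃ LMr is axiom B; it is valid on a frame exactly when R is symmetric. Such an R need not be symmetric, so not valid.
(E) axiom D: valid iff R is serial. Every such R is serial — valid.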